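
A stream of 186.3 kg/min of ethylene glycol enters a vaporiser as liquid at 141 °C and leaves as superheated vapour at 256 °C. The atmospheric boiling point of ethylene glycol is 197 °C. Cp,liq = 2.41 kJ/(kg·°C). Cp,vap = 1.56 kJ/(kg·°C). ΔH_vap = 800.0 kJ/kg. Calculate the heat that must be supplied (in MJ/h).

Q = 11500 MJ/h

liquid 141→197 °C: 134.96 kJ/kg
vaporisation at 197 °C: 800 kJ/kg
vapour 197→256 °C: 92.04 kJ/kg
Δh = 134.96 + 800 + 92.04 = 1027 kJ/kg
Q = ṁ·Δh = 186.3 kg/min × 1027 kJ/kg = 191330 kJ/min
|Q| = 3188.8 kW = 11480 MJ/h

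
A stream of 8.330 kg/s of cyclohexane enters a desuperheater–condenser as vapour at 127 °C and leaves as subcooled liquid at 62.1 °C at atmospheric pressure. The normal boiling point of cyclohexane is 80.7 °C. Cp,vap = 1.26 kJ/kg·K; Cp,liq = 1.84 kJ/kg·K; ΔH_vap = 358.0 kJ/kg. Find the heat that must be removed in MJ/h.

vapour 127→80.7 °C: -58.338 kJ/kg
condensation at 80.7 °C: -358 kJ/kg
liquid 80.7→62.1 °C: -34.224 kJ/kg
Δh = -58.338 + -358 + -34.224 = -450.56 kJ/kg
Q = ṁ·Δh = 8.330 kg/s × -450.56 kJ/kg = -3753.2 kJ/s
|Q| = 3753.2 kW = 13511 MJ/h

Q_c = 13500 MJ/h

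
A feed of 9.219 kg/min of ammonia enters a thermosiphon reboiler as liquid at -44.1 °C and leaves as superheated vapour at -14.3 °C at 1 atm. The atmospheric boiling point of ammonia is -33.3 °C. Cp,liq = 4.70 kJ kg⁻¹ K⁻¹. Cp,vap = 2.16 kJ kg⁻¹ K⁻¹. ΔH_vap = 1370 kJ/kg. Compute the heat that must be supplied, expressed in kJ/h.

Q = 809000 kJ/h

liquid -44.1→-33.3 °C: 50.76 kJ/kg
vaporisation at -33.3 °C: 1370 kJ/kg
vapour -33.3→-14.3 °C: 41.04 kJ/kg
Δh = 50.76 + 1370 + 41.04 = 1461.8 kJ/kg
Q = ṁ·Δh = 9.219 kg/min × 1461.8 kJ/kg = 13476 kJ/min
|Q| = 224.61 kW = 808580 kJ/h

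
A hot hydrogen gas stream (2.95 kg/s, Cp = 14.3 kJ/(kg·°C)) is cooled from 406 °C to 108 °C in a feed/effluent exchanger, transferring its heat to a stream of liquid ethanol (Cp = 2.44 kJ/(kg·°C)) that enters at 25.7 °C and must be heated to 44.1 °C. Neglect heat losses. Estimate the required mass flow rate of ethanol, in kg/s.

Heat released by hot stream: Q = 2.95 × 14.3 × (406 − 108) = 12571 kJ/s
Energy balance on cold side (adiabatic exchanger): Q = ṁ_c·Cp_c·(T_c,out − T_c,in)
ṁ_c = 12571 / [2.44 × (44.1 − 25.7)] = 280.01 kg/s

ṁ_c = 280 kg/s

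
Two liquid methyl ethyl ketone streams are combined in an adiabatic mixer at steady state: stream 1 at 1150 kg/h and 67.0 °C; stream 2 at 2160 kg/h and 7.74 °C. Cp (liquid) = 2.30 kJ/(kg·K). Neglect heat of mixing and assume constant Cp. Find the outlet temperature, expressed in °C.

T_out = 28.3 °C

No heat crosses the boundary, so H_out = H_in.
T_out = Σ ṁᵢCp,ᵢTᵢ / Σ ṁᵢCp,ᵢ
      = 215670 / 7613 = 28.329 °C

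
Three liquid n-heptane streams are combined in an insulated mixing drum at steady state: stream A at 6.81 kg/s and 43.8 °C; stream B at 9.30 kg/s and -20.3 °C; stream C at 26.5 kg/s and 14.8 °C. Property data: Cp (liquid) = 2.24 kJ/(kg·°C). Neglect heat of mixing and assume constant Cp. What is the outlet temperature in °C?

T_out = 11.8 °C

Energy balance with Q = 0: Σ ṁᵢCp,ᵢ(T_out − Tᵢ) = 0
Σ ṁᵢCp,ᵢTᵢ = 6.81×2.24×43.8 + 9.30×2.24×-20.3 + 26.5×2.24×14.8 = 1123.8
Σ ṁᵢCp,ᵢ = 6.81×2.24 + 9.30×2.24 + 26.5×2.24 = 95.446
T_out = 1123.8 / 95.446 = 11.774 °C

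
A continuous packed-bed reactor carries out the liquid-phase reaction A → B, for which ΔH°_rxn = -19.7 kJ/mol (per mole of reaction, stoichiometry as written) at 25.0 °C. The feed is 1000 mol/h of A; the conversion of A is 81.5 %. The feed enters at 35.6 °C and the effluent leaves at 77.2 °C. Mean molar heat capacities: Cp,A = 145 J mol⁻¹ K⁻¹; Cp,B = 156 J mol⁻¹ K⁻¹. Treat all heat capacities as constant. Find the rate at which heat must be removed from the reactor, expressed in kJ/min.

Q_out = 159 kJ/min

Extent of reaction ξ = 0.815 × 1000 = 815 mol/h
Reaction term: ξ·ΔH°_rxn = 815 × -19.7 = -16056 kJ/h
Sensible, feed 35.6→25 °C: -1537 kJ/h
Outlet flows (mol/h): A 185, B 815
Sensible, products 25→77.2 °C: 8037 kJ/h
Q = ΔH = -9555.5 kJ/h = -2.6543 kW
Heat removed = 159.26 kJ/min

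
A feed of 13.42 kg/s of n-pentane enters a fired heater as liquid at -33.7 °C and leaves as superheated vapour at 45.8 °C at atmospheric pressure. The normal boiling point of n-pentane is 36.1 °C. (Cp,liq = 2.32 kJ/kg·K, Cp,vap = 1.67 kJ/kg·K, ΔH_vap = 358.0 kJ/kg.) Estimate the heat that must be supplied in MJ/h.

Q = 25900 MJ/h

liquid -33.7→36.1 °C: 161.94 kJ/kg
vaporisation at 36.1 °C: 358 kJ/kg
vapour 36.1→45.8 °C: 16.199 kJ/kg
Δh = 161.94 + 358 + 16.199 = 536.13 kJ/kg
Q = ṁ·Δh = 13.42 kg/s × 536.13 kJ/kg = 7194.9 kJ/s
|Q| = 7194.9 kW = 25902 MJ/h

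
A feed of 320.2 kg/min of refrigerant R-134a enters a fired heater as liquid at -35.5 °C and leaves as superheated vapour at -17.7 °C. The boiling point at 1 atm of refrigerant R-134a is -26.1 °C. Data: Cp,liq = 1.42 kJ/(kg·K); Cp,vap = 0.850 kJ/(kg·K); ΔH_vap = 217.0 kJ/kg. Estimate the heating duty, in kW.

Q = 1270 kW

liquid -35.5→-26.1 °C: 13.348 kJ/kg
vaporisation at -26.1 °C: 217 kJ/kg
vapour -26.1→-17.7 °C: 7.14 kJ/kg
Δh = 13.348 + 217 + 7.14 = 237.49 kJ/kg
Q = ṁ·Δh = 320.2 kg/min × 237.49 kJ/kg = 76044 kJ/min
|Q| = 1267.4 kW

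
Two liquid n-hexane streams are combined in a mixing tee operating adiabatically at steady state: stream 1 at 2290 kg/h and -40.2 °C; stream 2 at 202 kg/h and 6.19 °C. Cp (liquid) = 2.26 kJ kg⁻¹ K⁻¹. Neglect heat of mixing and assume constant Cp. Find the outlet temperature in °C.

T_out = -36.4 °C

Adiabatic, steady state ⇒ Σ ṁᵢCp,ᵢ(T_out − Tᵢ) = 0
T_out = Σ ṁᵢCp,ᵢTᵢ / Σ ṁᵢCp,ᵢ
      = -205230 / 5631.9 = -36.44 °C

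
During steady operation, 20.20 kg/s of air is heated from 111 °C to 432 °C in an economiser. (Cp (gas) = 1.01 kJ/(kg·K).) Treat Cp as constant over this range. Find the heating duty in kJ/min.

Q = 393000 kJ/min

Q = ṁ·Cp·ΔT = 20.20 × 1.01 × (432 − 111) = 6549 kJ/s
Heating duty = 392940 kJ/min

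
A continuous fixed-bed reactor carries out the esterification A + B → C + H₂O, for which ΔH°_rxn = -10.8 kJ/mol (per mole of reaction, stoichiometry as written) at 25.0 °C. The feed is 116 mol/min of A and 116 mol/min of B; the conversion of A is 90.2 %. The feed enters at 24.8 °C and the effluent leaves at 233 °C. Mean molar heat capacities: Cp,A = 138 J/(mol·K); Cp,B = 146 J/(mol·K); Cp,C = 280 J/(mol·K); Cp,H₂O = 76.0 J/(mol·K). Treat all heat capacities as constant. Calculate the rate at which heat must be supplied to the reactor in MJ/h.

Extent of reaction ξ = 0.902 × 116 = 104.63 mol/min
Reaction term: ξ·ΔH°_rxn = 104.63 × -10.8 = -1130 kJ/min
Sensible, feed 24.8→25 °C: 6.5888 kJ/min
Outlet flows (mol/min): A 11.368, B 11.368, C 104.63, H₂O 104.63
Sensible, products 25→233 °C: 8419.3 kJ/min
Q = ΔH = 7295.9 kJ/min = 121.6 kW
Heat supplied = 437.75 MJ/h

Q_in = 438 MJ/h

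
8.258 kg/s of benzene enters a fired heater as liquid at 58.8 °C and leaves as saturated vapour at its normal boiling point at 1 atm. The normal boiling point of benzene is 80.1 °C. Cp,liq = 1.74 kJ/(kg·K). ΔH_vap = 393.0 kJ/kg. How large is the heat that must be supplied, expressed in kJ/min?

liquid 58.8→80.1 °C: 37.062 kJ/kg
vaporisation at 80.1 °C: 393 kJ/kg
Δh = 37.062 + 393 = 430.06 kJ/kg
Q = ṁ·Δh = 8.258 kg/s × 430.06 kJ/kg = 3551.5 kJ/s
|Q| = 3551.5 kW = 213090 kJ/min

Q = 213000 kJ/min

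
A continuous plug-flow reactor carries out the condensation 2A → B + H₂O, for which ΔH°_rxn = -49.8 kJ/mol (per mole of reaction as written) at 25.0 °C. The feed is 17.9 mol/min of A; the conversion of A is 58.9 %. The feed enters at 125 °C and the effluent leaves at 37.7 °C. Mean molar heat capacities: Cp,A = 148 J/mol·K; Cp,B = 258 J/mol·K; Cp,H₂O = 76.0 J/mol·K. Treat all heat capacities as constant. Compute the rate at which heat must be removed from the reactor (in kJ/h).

Extent of reaction ξ = 0.589 × 17.9 / 2 = 5.2715 mol/min
Reaction term: ξ·ΔH°_rxn = 5.2715 × -49.8 = -262.52 kJ/min
Sensible, feed 125→25 °C: -264.92 kJ/min
Outlet flows (mol/min): A 7.3569, B 5.2715, H₂O 5.2715
Sensible, products 25→37.7 °C: 36.189 kJ/min
Q = ΔH = -491.25 kJ/min = -8.1876 kW
Heat removed = 29475 kJ/h

Q_out = 29500 kJ/h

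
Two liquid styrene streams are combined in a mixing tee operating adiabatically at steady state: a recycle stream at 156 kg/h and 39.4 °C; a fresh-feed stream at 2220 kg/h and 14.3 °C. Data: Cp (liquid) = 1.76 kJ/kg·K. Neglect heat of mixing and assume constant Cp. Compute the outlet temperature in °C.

Energy balance with Q = 0: Σ ṁᵢCp,ᵢ(T_out − Tᵢ) = 0
T_out = Σ ṁᵢCp,ᵢTᵢ / Σ ṁᵢCp,ᵢ
      = 66691 / 4181.8 = 15.948 °C

T_out = 15.9 °C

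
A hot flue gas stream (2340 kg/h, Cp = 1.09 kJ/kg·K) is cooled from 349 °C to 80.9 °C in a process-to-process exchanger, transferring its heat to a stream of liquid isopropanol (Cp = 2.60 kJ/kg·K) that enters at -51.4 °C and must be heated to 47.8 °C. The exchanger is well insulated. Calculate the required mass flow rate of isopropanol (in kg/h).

ṁ_c = 2650 kg/h

Heat released by hot stream: Q = 2340 × 1.09 × (349 − 80.9) = 683820 kJ/h
Energy balance on cold side (adiabatic exchanger): Q = ṁ_c·Cp_c·(T_c,out − T_c,in)
ṁ_c = 683820 / [2.60 × (47.8 − -51.4)] = 2651.3 kg/h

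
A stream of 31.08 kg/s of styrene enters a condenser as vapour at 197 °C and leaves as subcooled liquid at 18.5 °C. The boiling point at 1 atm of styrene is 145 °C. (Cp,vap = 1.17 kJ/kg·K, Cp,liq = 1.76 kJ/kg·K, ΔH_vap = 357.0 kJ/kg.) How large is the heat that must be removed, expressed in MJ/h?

vapour 197→145 °C: -60.84 kJ/kg
condensation at 145 °C: -357 kJ/kg
liquid 145→18.5 °C: -222.64 kJ/kg
Δh = -60.84 + -357 + -222.64 = -640.48 kJ/kg
Q = ṁ·Δh = 31.08 kg/s × -640.48 kJ/kg = -19906 kJ/s
|Q| = 19906 kW = 71662 MJ/h

Q_c = 71700 MJ/h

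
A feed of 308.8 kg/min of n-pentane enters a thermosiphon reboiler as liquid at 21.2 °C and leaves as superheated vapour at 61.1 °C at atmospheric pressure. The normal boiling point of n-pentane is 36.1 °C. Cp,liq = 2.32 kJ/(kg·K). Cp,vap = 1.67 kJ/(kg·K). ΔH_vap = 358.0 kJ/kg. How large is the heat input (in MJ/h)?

Q = 8050 MJ/h

liquid 21.2→36.1 °C: 34.568 kJ/kg
vaporisation at 36.1 °C: 358 kJ/kg
vapour 36.1→61.1 °C: 41.75 kJ/kg
Δh = 34.568 + 358 + 41.75 = 434.32 kJ/kg
Q = ṁ·Δh = 308.8 kg/min × 434.32 kJ/kg = 134120 kJ/min
|Q| = 2235.3 kW = 8047 MJ/h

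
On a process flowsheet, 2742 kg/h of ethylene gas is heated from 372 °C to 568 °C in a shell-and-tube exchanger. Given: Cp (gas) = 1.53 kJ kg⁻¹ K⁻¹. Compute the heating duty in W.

Q = ṁ·Cp·ΔT = 2742 × 1.53 × (568 − 372) = 822270 kJ/h
Converting: 822270 / 3600 s = 228.41 kW
Heating duty = 228410 W

Q = 228000 W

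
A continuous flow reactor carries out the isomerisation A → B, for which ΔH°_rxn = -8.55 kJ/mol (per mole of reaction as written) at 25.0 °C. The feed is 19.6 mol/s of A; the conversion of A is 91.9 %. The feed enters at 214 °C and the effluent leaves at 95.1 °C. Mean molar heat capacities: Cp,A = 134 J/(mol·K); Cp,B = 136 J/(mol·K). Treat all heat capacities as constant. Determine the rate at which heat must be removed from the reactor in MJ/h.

Q_out = 1670 MJ/h

Extent of reaction ξ = 0.919 × 19.6 = 18.012 mol/s
Reaction term: ξ·ΔH°_rxn = 18.012 × -8.55 = -154.01 kJ/s
Sensible, feed 214→25 °C: -496.39 kJ/s
Outlet flows (mol/s): A 1.5876, B 18.012
Sensible, products 25→95.1 °C: 186.64 kJ/s
Q = ΔH = -463.76 kJ/s = -463.76 kW
Heat removed = 1669.5 MJ/h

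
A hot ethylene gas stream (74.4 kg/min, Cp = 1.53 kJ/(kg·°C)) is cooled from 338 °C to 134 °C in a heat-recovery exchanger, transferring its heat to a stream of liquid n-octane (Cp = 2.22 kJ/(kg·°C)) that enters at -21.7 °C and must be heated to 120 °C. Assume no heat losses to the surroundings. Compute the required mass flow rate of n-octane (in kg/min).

Heat released by hot stream: Q = 74.4 × 1.53 × (338 − 134) = 23222 kJ/min
Energy balance on cold side (adiabatic exchanger): Q = ṁ_c·Cp_c·(T_c,out − T_c,in)
ṁ_c = 23222 / [2.22 × (120 − -21.7)] = 73.82 kg/min

ṁ_c = 73.8 kg/min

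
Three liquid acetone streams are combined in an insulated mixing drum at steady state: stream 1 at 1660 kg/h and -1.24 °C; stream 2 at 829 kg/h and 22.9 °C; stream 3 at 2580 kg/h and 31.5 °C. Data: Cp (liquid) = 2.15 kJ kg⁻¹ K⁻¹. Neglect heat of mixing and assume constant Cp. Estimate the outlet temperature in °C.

T_out = 19.4 °C

Energy balance with Q = 0: Σ ṁᵢCp,ᵢ(T_out − Tᵢ) = 0
Σ ṁᵢCp,ᵢTᵢ = 1660×2.15×-1.24 + 829×2.15×22.9 + 2580×2.15×31.5 = 211120
Σ ṁᵢCp,ᵢ = 1660×2.15 + 829×2.15 + 2580×2.15 = 10898
T_out = 211120 / 10898 = 19.372 °C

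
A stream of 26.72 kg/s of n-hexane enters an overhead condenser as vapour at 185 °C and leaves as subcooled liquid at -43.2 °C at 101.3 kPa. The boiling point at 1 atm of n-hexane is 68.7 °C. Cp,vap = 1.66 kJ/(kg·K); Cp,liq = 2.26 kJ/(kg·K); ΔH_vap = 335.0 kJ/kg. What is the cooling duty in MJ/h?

vapour 185→68.7 °C: -193.06 kJ/kg
condensation at 68.7 °C: -335 kJ/kg
liquid 68.7→-43.2 °C: -252.89 kJ/kg
Δh = -193.06 + -335 + -252.89 = -780.95 kJ/kg
Q = ṁ·Δh = 26.72 kg/s × -780.95 kJ/kg = -20867 kJ/s
|Q| = 20867 kW = 75121 MJ/h

Q_c = 75100 MJ/h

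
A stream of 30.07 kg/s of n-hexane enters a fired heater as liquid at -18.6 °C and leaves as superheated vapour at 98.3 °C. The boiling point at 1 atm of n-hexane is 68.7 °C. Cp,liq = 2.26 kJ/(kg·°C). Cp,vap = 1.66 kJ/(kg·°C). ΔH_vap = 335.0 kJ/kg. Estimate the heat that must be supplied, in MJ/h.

liquid -18.6→68.7 °C: 197.3 kJ/kg
vaporisation at 68.7 °C: 335 kJ/kg
vapour 68.7→98.3 °C: 49.136 kJ/kg
Δh = 197.3 + 335 + 49.136 = 581.43 kJ/kg
Q = ṁ·Δh = 30.07 kg/s × 581.43 kJ/kg = 17484 kJ/s
|Q| = 17484 kW = 62941 MJ/h

Q = 62900 MJ/h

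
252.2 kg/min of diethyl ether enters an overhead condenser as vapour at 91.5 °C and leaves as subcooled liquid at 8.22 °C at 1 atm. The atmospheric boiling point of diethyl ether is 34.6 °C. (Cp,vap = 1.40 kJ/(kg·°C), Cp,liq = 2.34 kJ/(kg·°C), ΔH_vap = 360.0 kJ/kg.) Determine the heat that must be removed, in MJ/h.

Q_c = 7590 MJ/h

vapour 91.5→34.6 °C: -79.66 kJ/kg
condensation at 34.6 °C: -360 kJ/kg
liquid 34.6→8.22 °C: -61.729 kJ/kg
Δh = -79.66 + -360 + -61.729 = -501.39 kJ/kg
Q = ṁ·Δh = 252.2 kg/min × -501.39 kJ/kg = -126450 kJ/min
|Q| = 2107.5 kW = 7587 MJ/h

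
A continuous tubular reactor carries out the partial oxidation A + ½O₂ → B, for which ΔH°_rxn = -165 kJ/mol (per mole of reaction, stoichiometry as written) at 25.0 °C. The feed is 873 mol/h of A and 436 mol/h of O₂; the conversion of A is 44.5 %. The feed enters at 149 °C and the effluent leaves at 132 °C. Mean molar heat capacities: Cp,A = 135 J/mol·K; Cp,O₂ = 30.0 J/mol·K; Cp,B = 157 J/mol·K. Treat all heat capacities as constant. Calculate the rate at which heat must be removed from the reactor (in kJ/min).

Extent of reaction ξ = 0.445 × 873 = 388.49 mol/h
Reaction term: ξ·ΔH°_rxn = 388.49 × -165 = -64100 kJ/h
Sensible, feed 149→25 °C: -16236 kJ/h
Outlet flows (mol/h): A 484.51, O₂ 241.76, B 388.49
Sensible, products 25→132 °C: 14301 kJ/h
Q = ΔH = -66035 kJ/h = -18.343 kW
Heat removed = 1100.6 kJ/min

Q_out = 1100 kJ/min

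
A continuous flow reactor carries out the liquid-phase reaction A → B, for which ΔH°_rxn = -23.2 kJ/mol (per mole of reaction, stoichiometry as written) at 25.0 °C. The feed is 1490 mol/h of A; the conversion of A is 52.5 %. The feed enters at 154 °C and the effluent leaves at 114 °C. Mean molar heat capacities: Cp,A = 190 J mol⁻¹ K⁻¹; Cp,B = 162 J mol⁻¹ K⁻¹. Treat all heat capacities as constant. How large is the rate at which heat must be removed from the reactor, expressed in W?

Extent of reaction ξ = 0.525 × 1490 = 782.25 mol/h
Reaction term: ξ·ΔH°_rxn = 782.25 × -23.2 = -18148 kJ/h
Sensible, feed 154→25 °C: -36520 kJ/h
Outlet flows (mol/h): A 707.75, B 782.25
Sensible, products 25→114 °C: 23247 kJ/h
Q = ΔH = -31422 kJ/h = -8.7282 kW
Heat removed = 8728.2 W

Q_out = 8730 W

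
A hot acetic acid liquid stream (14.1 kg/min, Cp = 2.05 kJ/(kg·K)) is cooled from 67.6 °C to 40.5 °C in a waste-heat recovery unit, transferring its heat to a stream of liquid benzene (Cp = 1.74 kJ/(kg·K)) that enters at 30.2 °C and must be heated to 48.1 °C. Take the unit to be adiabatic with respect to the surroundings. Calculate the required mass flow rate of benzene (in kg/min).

Heat released by hot stream: Q = 14.1 × 2.05 × (67.6 − 40.5) = 783.33 kJ/min
Energy balance on cold side (adiabatic exchanger): Q = ṁ_c·Cp_c·(T_c,out − T_c,in)
ṁ_c = 783.33 / [1.74 × (48.1 − 30.2)] = 25.15 kg/min

ṁ_c = 25.2 kg/min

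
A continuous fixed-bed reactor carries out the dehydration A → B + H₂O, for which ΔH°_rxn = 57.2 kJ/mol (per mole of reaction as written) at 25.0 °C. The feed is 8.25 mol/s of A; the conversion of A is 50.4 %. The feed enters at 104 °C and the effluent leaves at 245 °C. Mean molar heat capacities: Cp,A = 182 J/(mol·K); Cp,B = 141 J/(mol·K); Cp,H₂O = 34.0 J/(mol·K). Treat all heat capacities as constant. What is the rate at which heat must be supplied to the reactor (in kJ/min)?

Q_in = 26600 kJ/min

Extent of reaction ξ = 0.504 × 8.25 = 4.158 mol/s
Reaction term: ξ·ΔH°_rxn = 4.158 × 57.2 = 237.84 kJ/s
Sensible, feed 104→25 °C: -118.62 kJ/s
Outlet flows (mol/s): A 4.092, B 4.158, H₂O 4.158
Sensible, products 25→245 °C: 323.93 kJ/s
Q = ΔH = 443.15 kJ/s = 443.15 kW
Heat supplied = 26589 kJ/min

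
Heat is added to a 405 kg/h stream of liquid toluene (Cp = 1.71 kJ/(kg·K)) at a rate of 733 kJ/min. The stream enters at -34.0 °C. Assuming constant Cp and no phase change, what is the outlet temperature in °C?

T_out = 29.5 °C

Q = 733 kJ/min = 43980 kJ/h
ΔT = Q/(ṁ·Cp) = 43980/(405×1.71) = 63.504 K
T_out = -34.0 + 63.504 = 29.504 °C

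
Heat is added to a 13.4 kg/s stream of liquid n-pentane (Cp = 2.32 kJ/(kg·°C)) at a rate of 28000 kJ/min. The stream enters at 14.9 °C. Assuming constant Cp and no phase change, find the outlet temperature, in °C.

T_out = 29.9 °C

Q = 28000 kJ/min = 466.67 kJ/s
ΔT = Q/(ṁ·Cp) = 466.67/(13.4×2.32) = 15.011 K
T_out = 14.9 + 15.011 = 29.911 °C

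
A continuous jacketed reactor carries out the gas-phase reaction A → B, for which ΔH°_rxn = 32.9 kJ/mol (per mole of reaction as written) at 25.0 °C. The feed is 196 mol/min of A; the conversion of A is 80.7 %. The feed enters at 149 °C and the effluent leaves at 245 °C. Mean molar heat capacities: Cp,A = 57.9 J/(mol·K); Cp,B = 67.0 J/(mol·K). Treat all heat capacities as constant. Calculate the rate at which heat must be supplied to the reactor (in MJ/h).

Extent of reaction ξ = 0.807 × 196 = 158.17 mol/min
Reaction term: ξ·ΔH°_rxn = 158.17 × 32.9 = 5203.9 kJ/min
Sensible, feed 149→25 °C: -1407.2 kJ/min
Outlet flows (mol/min): A 37.828, B 158.17
Sensible, products 25→245 °C: 2813.3 kJ/min
Q = ΔH = 6610 kJ/min = 110.17 kW
Heat supplied = 396.6 MJ/h

Q_in = 397 MJ/h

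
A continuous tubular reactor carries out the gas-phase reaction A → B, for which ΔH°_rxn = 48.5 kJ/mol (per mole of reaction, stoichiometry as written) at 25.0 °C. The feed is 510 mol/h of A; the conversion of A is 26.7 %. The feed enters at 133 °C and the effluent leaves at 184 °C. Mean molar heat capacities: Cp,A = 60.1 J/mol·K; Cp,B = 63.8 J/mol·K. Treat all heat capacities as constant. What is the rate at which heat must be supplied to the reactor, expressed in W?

Extent of reaction ξ = 0.267 × 510 = 136.17 mol/h
Reaction term: ξ·ΔH°_rxn = 136.17 × 48.5 = 6604.2 kJ/h
Sensible, feed 133→25 °C: -3310.3 kJ/h
Outlet flows (mol/h): A 373.83, B 136.17
Sensible, products 25→184 °C: 4953.6 kJ/h
Q = ΔH = 8247.6 kJ/h = 2.291 kW
Heat supplied = 2291 W

Q_in = 2290 W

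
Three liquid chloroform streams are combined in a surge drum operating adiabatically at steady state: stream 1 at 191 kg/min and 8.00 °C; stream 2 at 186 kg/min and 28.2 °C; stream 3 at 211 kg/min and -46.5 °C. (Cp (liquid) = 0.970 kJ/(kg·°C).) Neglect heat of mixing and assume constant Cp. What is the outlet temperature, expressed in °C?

Adiabatic, steady state ⇒ Σ ṁᵢCp,ᵢ(T_out − Tᵢ) = 0
T_out = Σ ṁᵢCp,ᵢTᵢ / Σ ṁᵢCp,ᵢ
      = -2947.2 / 570.36 = -5.1672 °C

T_out = -5.17 °C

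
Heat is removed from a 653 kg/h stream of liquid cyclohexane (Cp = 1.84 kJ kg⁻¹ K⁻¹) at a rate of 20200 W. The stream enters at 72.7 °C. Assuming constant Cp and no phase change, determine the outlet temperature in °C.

Q = 20200 W = 72720 kJ/h
ΔT = Q/(ṁ·Cp) = 72720/(653×1.84) = 60.523 K
T_out = 72.7 − 60.523 = 12.177 °C

T_out = 12.2 °C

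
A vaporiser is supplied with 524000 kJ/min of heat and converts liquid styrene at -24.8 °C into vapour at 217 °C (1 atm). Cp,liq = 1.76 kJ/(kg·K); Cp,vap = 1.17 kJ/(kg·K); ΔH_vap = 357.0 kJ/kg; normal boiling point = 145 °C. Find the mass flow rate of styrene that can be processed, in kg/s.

Δh = 1.76×(145−-24.8) + 357.0 + 1.17×(217−145) = 740.09 kJ/kg
Q = 524000 kJ/min = 8733.3 kJ/s = 8733.3 kJ/s
ṁ = Q/Δh = 8733.3 / 740.09 = 11.8 kg/s

ṁ = 11.8 kg/s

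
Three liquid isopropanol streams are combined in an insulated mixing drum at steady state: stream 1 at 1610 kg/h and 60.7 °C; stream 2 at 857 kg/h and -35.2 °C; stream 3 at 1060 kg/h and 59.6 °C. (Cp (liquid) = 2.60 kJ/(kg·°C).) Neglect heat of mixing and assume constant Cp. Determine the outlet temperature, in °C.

T_out = 37.1 °C

Adiabatic, steady state ⇒ Σ ṁᵢCp,ᵢ(T_out − Tᵢ) = 0
T_out = Σ ṁᵢCp,ᵢTᵢ / Σ ṁᵢCp,ᵢ
      = 339920 / 9170.2 = 37.067 °C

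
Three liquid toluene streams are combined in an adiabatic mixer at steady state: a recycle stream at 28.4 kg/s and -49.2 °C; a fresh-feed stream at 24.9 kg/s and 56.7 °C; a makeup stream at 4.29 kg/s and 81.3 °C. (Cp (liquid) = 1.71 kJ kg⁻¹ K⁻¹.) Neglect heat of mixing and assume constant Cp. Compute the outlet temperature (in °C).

T_out = 6.31 °C

Adiabatic, steady state ⇒ Σ ṁᵢCp,ᵢ(T_out − Tᵢ) = 0
Σ ṁᵢCp,ᵢTᵢ = 28.4×1.71×-49.2 + 24.9×1.71×56.7 + 4.29×1.71×81.3 = 621.29
Σ ṁᵢCp,ᵢ = 28.4×1.71 + 24.9×1.71 + 4.29×1.71 = 98.479
T_out = 621.29 / 98.479 = 6.3089 °C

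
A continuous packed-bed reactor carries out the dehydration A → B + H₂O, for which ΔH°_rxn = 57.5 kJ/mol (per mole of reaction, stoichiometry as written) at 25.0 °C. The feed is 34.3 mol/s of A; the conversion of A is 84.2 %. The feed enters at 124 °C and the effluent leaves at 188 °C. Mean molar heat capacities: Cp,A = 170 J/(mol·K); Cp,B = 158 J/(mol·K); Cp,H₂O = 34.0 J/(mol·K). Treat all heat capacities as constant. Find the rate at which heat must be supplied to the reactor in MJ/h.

Extent of reaction ξ = 0.842 × 34.3 = 28.881 mol/s
Reaction term: ξ·ΔH°_rxn = 28.881 × 57.5 = 1660.6 kJ/s
Sensible, feed 124→25 °C: -577.27 kJ/s
Outlet flows (mol/s): A 5.4194, B 28.881, H₂O 28.881
Sensible, products 25→188 °C: 1054 kJ/s
Q = ΔH = 2137.4 kJ/s = 2137.4 kW
Heat supplied = 7694.6 MJ/h

Q_in = 7690 MJ/h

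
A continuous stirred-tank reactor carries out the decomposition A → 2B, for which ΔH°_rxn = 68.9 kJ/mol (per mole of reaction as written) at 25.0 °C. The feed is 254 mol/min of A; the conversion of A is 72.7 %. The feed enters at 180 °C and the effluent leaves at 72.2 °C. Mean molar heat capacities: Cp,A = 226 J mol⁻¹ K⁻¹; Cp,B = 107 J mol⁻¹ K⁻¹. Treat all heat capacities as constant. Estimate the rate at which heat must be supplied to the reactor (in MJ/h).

Extent of reaction ξ = 0.727 × 254 = 184.66 mol/min
Reaction term: ξ·ΔH°_rxn = 184.66 × 68.9 = 12723 kJ/min
Sensible, feed 180→25 °C: -8897.6 kJ/min
Outlet flows (mol/min): A 69.342, B 369.32
Sensible, products 25→72.2 °C: 2604.9 kJ/min
Q = ΔH = 6430.2 kJ/min = 107.17 kW
Heat supplied = 385.81 MJ/h

Q_in = 386 MJ/h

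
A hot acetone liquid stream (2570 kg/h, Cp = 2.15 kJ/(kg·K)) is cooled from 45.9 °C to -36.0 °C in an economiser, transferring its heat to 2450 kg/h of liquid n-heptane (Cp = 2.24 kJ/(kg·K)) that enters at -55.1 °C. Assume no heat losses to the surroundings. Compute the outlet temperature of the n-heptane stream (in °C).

Heat released by hot stream: Q = 2570 × 2.15 × (45.9 − -36.0) = 452540 kJ/h
Energy balance on cold side (adiabatic exchanger): Q = ṁ_c·Cp_c·(T_c,out − T_c,in)
T_c,out = -55.1 + 452540/(2450 × 2.24) = 27.36 °C

T_c,out = 27.4 °C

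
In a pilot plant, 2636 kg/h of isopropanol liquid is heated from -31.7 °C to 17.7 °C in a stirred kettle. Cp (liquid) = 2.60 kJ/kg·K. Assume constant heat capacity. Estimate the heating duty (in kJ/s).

Q = 94.0 kJ/s

Q = ṁ·Cp·ΔT = 2636 × 2.60 × (17.7 − -31.7) = 338570 kJ/h
Converting: 338570 / 3600 s = 94.047 kW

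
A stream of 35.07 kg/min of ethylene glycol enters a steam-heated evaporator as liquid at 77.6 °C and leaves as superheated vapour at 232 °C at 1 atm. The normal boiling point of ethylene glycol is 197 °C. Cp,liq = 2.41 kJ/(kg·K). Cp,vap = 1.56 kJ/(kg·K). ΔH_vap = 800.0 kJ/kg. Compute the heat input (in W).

liquid 77.6→197 °C: 287.75 kJ/kg
vaporisation at 197 °C: 800 kJ/kg
vapour 197→232 °C: 54.6 kJ/kg
Δh = 287.75 + 800 + 54.6 = 1142.4 kJ/kg
Q = ṁ·Δh = 35.07 kg/min × 1142.4 kJ/kg = 40062 kJ/min
|Q| = 667.71 kW = 667710 W

Q = 668000 W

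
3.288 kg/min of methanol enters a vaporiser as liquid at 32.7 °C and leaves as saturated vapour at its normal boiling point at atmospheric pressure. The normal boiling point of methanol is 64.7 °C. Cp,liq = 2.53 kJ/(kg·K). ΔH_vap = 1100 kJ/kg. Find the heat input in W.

liquid 32.7→64.7 °C: 80.96 kJ/kg
vaporisation at 64.7 °C: 1100 kJ/kg
Δh = 80.96 + 1100 = 1181 kJ/kg
Q = ṁ·Δh = 3.288 kg/min × 1181 kJ/kg = 3883 kJ/min
|Q| = 64.717 kW = 64717 W

Q = 64700 W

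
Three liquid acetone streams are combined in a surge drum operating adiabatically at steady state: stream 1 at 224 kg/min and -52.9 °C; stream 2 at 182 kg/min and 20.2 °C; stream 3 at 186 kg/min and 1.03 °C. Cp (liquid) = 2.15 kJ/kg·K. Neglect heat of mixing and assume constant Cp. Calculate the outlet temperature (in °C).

No heat crosses the boundary, so H_out = H_in.
T_out = Σ ṁᵢCp,ᵢTᵢ / Σ ṁᵢCp,ᵢ
      = -17160 / 1272.8 = -13.482 °C

T_out = -13.5 °C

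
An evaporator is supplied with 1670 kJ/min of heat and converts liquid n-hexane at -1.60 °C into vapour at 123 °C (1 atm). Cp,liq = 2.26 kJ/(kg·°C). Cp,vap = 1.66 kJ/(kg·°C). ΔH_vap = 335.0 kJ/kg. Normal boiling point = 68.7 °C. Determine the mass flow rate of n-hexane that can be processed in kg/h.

Δh = 2.26×(68.7−-1.60) + 335.0 + 1.66×(123−68.7) = 584.02 kJ/kg
Q = 1670 kJ/min = 27.833 kJ/s = 100200 kJ/h
ṁ = Q/Δh = 100200 / 584.02 = 171.57 kg/h

ṁ = 172 kg/h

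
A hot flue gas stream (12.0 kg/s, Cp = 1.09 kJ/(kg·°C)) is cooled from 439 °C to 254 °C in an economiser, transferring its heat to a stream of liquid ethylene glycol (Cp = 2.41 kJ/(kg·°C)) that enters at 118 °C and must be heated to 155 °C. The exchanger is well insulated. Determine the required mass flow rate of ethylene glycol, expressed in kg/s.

ṁ_c = 27.1 kg/s

Heat released by hot stream: Q = 12.0 × 1.09 × (439 − 254) = 2419.8 kJ/s
Energy balance on cold side (adiabatic exchanger): Q = ṁ_c·Cp_c·(T_c,out − T_c,in)
ṁ_c = 2419.8 / [2.41 × (155 − 118)] = 27.137 kg/s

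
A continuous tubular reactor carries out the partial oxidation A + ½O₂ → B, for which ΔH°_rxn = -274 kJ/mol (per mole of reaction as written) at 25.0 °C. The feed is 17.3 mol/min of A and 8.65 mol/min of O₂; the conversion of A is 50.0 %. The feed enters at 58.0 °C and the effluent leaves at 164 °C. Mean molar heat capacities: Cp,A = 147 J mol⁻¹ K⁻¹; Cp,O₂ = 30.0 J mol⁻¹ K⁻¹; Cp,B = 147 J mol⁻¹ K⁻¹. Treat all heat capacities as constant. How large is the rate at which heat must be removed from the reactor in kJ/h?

Extent of reaction ξ = 0.500 × 17.3 = 8.65 mol/min
Reaction term: ξ·ΔH°_rxn = 8.65 × -274 = -2370.1 kJ/min
Sensible, feed 58.0→25 °C: -92.486 kJ/min
Outlet flows (mol/min): A 8.65, O₂ 4.325, B 8.65
Sensible, products 25→164 °C: 371.53 kJ/min
Q = ΔH = -2091.1 kJ/min = -34.851 kW
Heat removed = 125460 kJ/h

Q_out = 125000 kJ/h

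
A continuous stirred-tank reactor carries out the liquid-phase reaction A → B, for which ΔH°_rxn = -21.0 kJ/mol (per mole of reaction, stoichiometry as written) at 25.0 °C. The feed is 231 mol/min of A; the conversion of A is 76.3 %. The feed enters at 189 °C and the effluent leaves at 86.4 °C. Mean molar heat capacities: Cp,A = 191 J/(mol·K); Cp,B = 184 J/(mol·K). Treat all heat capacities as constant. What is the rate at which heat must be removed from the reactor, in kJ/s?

Q_out = 138 kJ/s

Extent of reaction ξ = 0.763 × 231 = 176.25 mol/min
Reaction term: ξ·ΔH°_rxn = 176.25 × -21.0 = -3701.3 kJ/min
Sensible, feed 189→25 °C: -7235.8 kJ/min
Outlet flows (mol/min): A 54.747, B 176.25
Sensible, products 25→86.4 °C: 2633.3 kJ/min
Q = ΔH = -8303.9 kJ/min = -138.4 kW
Heat removed = 138.4 kJ/s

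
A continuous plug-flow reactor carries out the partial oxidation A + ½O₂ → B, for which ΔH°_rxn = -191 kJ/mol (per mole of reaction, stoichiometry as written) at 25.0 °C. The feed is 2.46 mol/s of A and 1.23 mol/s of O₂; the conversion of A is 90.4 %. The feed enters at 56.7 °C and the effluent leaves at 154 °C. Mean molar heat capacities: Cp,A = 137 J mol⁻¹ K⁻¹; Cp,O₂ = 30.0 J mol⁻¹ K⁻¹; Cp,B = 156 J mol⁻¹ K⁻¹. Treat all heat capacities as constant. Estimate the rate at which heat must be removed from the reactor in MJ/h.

Extent of reaction ξ = 0.904 × 2.46 = 2.2238 mol/s
Reaction term: ξ·ΔH°_rxn = 2.2238 × -191 = -424.75 kJ/s
Sensible, feed 56.7→25 °C: -11.853 kJ/s
Outlet flows (mol/s): A 0.23616, O₂ 0.11808, B 2.2238
Sensible, products 25→154 °C: 49.383 kJ/s
Q = ΔH = -387.22 kJ/s = -387.22 kW
Heat removed = 1394 MJ/h

Q_out = 1390 MJ/h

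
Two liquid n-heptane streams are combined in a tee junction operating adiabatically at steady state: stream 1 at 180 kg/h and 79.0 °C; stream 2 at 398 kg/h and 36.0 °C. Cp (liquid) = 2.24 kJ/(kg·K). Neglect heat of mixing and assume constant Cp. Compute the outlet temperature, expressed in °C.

No heat crosses the boundary, so H_out = H_in.
T_out = Σ ṁᵢCp,ᵢTᵢ / Σ ṁᵢCp,ᵢ
      = 63948 / 1294.7 = 49.391 °C

T_out = 49.4 °C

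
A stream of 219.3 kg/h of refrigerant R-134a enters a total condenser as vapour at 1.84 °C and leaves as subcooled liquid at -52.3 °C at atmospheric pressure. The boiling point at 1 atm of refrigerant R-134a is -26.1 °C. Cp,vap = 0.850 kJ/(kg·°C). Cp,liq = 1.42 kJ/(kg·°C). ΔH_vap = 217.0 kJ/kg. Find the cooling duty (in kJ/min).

Q_c = 1020 kJ/min

vapour 1.84→-26.1 °C: -23.749 kJ/kg
condensation at -26.1 °C: -217 kJ/kg
liquid -26.1→-52.3 °C: -37.204 kJ/kg
Δh = -23.749 + -217 + -37.204 = -277.95 kJ/kg
Q = ṁ·Δh = 219.3 kg/h × -277.95 kJ/kg = -60955 kJ/h
|Q| = 16.932 kW = 1015.9 kJ/min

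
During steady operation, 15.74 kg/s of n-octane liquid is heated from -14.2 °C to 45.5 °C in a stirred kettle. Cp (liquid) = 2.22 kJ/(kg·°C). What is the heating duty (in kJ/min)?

Q = ṁ·Cp·ΔT = 15.74 × 2.22 × (45.5 − -14.2) = 2086.1 kJ/s
Heating duty = 125170 kJ/min

Q = 125000 kJ/min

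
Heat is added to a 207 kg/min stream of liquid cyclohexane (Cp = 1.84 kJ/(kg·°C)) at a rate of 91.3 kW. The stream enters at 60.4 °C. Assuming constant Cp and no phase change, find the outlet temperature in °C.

Q = 91.3 kW = 5478 kJ/min
ΔT = Q/(ṁ·Cp) = 5478/(207×1.84) = 14.382 K
T_out = 60.4 + 14.382 = 74.782 °C

T_out = 74.8 °C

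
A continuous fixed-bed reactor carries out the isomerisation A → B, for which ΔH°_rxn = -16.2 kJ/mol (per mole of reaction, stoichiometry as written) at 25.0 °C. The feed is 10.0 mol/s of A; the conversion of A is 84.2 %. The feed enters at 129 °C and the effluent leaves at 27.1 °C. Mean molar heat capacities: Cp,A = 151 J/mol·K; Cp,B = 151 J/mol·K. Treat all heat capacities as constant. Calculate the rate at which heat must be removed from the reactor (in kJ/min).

Q_out = 17400 kJ/min

Extent of reaction ξ = 0.842 × 10.0 = 8.42 mol/s
Reaction term: ξ·ΔH°_rxn = 8.42 × -16.2 = -136.4 kJ/s
Sensible, feed 129→25 °C: -157.04 kJ/s
Outlet flows (mol/s): A 1.58, B 8.42
Sensible, products 25→27.1 °C: 3.171 kJ/s
Q = ΔH = -290.27 kJ/s = -290.27 kW
Heat removed = 17416 kJ/min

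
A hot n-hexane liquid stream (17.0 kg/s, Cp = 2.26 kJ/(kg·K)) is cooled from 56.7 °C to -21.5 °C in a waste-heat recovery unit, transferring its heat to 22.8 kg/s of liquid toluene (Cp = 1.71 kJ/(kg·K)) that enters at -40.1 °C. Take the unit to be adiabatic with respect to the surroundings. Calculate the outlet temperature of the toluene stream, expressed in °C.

T_c,out = 37.0 °C

Heat released by hot stream: Q = 17.0 × 2.26 × (56.7 − -21.5) = 3004.4 kJ/s
Energy balance on cold side (adiabatic exchanger): Q = ṁ_c·Cp_c·(T_c,out − T_c,in)
T_c,out = -40.1 + 3004.4/(22.8 × 1.71) = 36.961 °C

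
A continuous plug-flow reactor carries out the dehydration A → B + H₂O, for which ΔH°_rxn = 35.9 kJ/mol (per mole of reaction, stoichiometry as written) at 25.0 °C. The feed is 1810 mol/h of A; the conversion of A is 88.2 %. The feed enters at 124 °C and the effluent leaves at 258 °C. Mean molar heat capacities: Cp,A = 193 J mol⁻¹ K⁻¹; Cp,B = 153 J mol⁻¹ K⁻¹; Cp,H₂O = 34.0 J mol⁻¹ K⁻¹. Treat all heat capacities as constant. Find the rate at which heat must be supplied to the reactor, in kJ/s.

Q_in = 28.3 kJ/s

Extent of reaction ξ = 0.882 × 1810 = 1596.4 mol/h
Reaction term: ξ·ΔH°_rxn = 1596.4 × 35.9 = 57311 kJ/h
Sensible, feed 124→25 °C: -34584 kJ/h
Outlet flows (mol/h): A 213.58, B 1596.4, H₂O 1596.4
Sensible, products 25→258 °C: 79162 kJ/h
Q = ΔH = 101890 kJ/h = 28.303 kW
Heat supplied = 28.303 kJ/s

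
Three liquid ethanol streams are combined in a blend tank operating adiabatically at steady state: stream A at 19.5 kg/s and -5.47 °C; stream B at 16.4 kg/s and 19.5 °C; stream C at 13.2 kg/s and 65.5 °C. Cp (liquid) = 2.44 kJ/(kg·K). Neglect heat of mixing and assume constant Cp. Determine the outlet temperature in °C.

No heat crosses the boundary, so H_out = H_in.
Σ ṁᵢCp,ᵢTᵢ = 19.5×2.44×-5.47 + 16.4×2.44×19.5 + 13.2×2.44×65.5 = 2629.7
Σ ṁᵢCp,ᵢ = 19.5×2.44 + 16.4×2.44 + 13.2×2.44 = 119.8
T_out = 2629.7 / 119.8 = 21.95 °C

T_out = 21.9 °C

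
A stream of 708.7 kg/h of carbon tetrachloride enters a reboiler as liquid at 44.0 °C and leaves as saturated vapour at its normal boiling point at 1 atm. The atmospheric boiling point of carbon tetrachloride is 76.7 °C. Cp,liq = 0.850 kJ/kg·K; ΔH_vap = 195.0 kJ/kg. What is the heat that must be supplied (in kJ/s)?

liquid 44.0→76.7 °C: 27.795 kJ/kg
vaporisation at 76.7 °C: 195 kJ/kg
Δh = 27.795 + 195 = 222.8 kJ/kg
Q = ṁ·Δh = 708.7 kg/h × 222.8 kJ/kg = 157890 kJ/h
|Q| = 43.86 kW

Q = 43.9 kJ/s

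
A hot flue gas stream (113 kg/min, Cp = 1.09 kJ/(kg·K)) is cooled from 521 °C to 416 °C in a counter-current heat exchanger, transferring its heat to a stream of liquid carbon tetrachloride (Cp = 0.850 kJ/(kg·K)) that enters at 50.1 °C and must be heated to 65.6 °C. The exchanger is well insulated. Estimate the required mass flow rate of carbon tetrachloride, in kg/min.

Heat released by hot stream: Q = 113 × 1.09 × (521 − 416) = 12933 kJ/min
Energy balance on cold side (adiabatic exchanger): Q = ṁ_c·Cp_c·(T_c,out − T_c,in)
ṁ_c = 12933 / [0.850 × (65.6 − 50.1)] = 981.62 kg/min

ṁ_c = 982 kg/min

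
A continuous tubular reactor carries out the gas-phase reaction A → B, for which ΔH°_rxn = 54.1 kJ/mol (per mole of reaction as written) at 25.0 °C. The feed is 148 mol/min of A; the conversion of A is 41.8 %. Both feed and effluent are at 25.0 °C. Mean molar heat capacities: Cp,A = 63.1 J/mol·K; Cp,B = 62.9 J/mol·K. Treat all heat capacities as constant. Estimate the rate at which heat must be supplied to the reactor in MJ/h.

Q_in = 201 MJ/h

Extent of reaction ξ = 0.418 × 148 = 61.864 mol/min
Reaction term: ξ·ΔH°_rxn = 61.864 × 54.1 = 3346.8 kJ/min
Q = ΔH = 3346.8 kJ/min = 55.781 kW
Heat supplied = 200.81 MJ/h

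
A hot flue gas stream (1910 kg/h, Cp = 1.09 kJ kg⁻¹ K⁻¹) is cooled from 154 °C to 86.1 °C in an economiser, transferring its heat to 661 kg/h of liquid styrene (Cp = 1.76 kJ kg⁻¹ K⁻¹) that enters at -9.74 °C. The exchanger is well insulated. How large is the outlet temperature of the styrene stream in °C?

Heat released by hot stream: Q = 1910 × 1.09 × (154 − 86.1) = 141360 kJ/h
Energy balance on cold side (adiabatic exchanger): Q = ṁ_c·Cp_c·(T_c,out − T_c,in)
T_c,out = -9.74 + 141360/(661 × 1.76) = 111.77 °C

T_c,out = 112 °C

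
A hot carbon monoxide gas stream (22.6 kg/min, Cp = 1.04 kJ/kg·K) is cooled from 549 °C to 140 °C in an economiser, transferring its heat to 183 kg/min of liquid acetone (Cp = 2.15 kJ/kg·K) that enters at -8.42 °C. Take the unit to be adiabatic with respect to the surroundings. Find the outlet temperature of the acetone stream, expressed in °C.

Heat released by hot stream: Q = 22.6 × 1.04 × (549 − 140) = 9613.1 kJ/min
Energy balance on cold side (adiabatic exchanger): Q = ṁ_c·Cp_c·(T_c,out − T_c,in)
T_c,out = -8.42 + 9613.1/(183 × 2.15) = 16.013 °C

T_c,out = 16.0 °C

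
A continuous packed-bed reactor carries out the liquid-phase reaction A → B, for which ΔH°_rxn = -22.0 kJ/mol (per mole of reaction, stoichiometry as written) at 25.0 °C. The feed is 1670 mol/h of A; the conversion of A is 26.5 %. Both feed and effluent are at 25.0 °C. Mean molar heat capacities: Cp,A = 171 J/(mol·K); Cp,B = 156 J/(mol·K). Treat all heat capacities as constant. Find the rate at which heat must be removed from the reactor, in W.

Q_out = 2700 W

Extent of reaction ξ = 0.265 × 1670 = 442.55 mol/h
Reaction term: ξ·ΔH°_rxn = 442.55 × -22.0 = -9736.1 kJ/h
Q = ΔH = -9736.1 kJ/h = -2.7045 kW
Heat removed = 2704.5 W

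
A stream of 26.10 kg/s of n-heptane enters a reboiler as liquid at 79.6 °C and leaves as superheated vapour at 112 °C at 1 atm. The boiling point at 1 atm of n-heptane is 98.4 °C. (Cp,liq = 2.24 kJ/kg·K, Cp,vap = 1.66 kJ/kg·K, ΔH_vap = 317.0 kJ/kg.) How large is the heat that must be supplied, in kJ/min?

liquid 79.6→98.4 °C: 42.112 kJ/kg
vaporisation at 98.4 °C: 317 kJ/kg
vapour 98.4→112 °C: 22.576 kJ/kg
Δh = 42.112 + 317 + 22.576 = 381.69 kJ/kg
Q = ṁ·Δh = 26.10 kg/s × 381.69 kJ/kg = 9962.1 kJ/s
|Q| = 9962.1 kW = 597720 kJ/min

Q = 598000 kJ/min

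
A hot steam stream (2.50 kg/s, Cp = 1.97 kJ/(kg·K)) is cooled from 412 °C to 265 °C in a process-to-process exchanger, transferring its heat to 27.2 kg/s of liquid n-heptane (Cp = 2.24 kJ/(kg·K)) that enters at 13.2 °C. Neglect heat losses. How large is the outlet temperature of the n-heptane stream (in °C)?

T_c,out = 25.1 °C

Heat released by hot stream: Q = 2.50 × 1.97 × (412 − 265) = 723.98 kJ/s
Energy balance on cold side (adiabatic exchanger): Q = ṁ_c·Cp_c·(T_c,out − T_c,in)
T_c,out = 13.2 + 723.98/(27.2 × 2.24) = 25.082 °C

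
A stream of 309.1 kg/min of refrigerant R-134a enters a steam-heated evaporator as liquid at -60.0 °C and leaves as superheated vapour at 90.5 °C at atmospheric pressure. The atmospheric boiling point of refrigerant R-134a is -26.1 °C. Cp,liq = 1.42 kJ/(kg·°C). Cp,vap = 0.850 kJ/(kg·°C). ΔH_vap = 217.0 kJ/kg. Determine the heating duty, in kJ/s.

Q = 1880 kJ/s

liquid -60.0→-26.1 °C: 48.138 kJ/kg
vaporisation at -26.1 °C: 217 kJ/kg
vapour -26.1→90.5 °C: 99.11 kJ/kg
Δh = 48.138 + 217 + 99.11 = 364.25 kJ/kg
Q = ṁ·Δh = 309.1 kg/min × 364.25 kJ/kg = 112590 kJ/min
|Q| = 1876.5 kW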